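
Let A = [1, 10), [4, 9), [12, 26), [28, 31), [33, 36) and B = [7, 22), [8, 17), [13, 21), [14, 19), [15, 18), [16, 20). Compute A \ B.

A, merged: [1, 10), [12, 26), [28, 31), [33, 36).
B, merged: [7, 22).
[1, 10) with B removed leaves [1, 7).
[12, 26) with B removed leaves [22, 26).
[28, 31) is untouched.
[33, 36) is untouched.

[1, 7) ∪ [22, 26) ∪ [28, 31) ∪ [33, 36)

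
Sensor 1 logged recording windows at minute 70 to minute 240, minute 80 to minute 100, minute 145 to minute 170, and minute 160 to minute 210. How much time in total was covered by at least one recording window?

170 minutes

Merged: minute 70 to minute 240.
Length: 170 minutes.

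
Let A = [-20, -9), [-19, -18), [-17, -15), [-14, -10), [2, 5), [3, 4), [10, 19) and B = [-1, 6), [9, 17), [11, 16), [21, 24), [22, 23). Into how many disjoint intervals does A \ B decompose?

2

First set merges to [-20, -9), [2, 5), [10, 19).
Second set merges to [-1, 6), [9, 17), [21, 24).
A \ B = [-20, -9), [17, 19).
That is 2 disjoint pieces.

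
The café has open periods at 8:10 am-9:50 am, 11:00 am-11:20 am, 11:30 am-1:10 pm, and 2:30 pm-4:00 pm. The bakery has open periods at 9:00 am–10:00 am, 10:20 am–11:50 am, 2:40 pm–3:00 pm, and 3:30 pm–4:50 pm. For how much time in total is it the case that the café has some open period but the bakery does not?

A \ B = 8:10 am–9:00 am, 11:50 am–1:10 pm, 2:30 pm–2:40 pm, 3:00 pm–3:30 pm.
Total: 50 min + 1 h 20 min + 10 min + 30 min = 2 h 50 min.

2 h 50 min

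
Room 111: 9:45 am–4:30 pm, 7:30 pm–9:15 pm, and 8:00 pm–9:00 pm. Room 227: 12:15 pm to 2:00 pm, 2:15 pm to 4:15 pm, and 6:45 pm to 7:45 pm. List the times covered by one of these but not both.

First set merges to 9:45 am–4:30 pm, 7:30 pm–9:15 pm.
Only in the first: 9:45 am–12:15 pm, 2:00 pm–2:15 pm, 4:15 pm–4:30 pm, 7:45 pm–9:15 pm.
Only in the second: 6:45 pm–7:30 pm.
Together these are the periods covered by exactly one.

9:45 am–12:15 pm, 2:00 pm–2:15 pm, 4:15 pm–4:30 pm, 6:45 pm–7:30 pm, 7:45 pm–9:15 pm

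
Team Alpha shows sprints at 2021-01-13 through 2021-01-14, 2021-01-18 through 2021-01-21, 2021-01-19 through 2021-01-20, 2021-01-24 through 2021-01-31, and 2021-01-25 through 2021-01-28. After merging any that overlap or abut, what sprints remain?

2021-01-18 through 2021-01-21 is disjoint → start new block.
2021-01-19 through 2021-01-20 overlaps/touches 2021-01-18 through 2021-01-21 → extend to 2021-01-18 through 2021-01-21.
2021-01-24 through 2021-01-31 is disjoint → start new block.
2021-01-25 through 2021-01-28 overlaps/touches 2021-01-24 through 2021-01-31 → extend to 2021-01-24 through 2021-01-31.

2021-01-13 through 2021-01-14, 2021-01-18 through 2021-01-21, 2021-01-24 through 2021-01-31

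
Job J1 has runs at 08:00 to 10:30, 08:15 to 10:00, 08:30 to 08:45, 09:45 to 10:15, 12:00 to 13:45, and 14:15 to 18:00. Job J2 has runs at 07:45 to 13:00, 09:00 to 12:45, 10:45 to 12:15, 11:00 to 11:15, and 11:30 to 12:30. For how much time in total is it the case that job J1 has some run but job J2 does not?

First set merges to 08:00–10:30, 12:00–13:45, 14:15–18:00.
Second set merges to 07:45–13:00.
A \ B = 13:00–13:45, 14:15–18:00.
Total: 45 min + 3 h 45 min = 4 h 30 min.

4 h 30 min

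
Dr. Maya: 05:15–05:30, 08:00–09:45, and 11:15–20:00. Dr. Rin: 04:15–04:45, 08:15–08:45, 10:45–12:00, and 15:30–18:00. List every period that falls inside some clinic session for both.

08:15-08:45, 11:15-12:00, 15:30-18:00

05:15-05:30: no overlap with the second set.
08:00-09:45 meets the second set on 08:15-08:45.
11:15-20:00 meets the second set on 11:15-12:00, 15:30-18:00.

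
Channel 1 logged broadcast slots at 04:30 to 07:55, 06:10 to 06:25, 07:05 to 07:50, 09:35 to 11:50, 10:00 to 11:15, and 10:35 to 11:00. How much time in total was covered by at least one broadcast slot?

Merged: 04:30–07:55, 09:35–11:50.
Lengths: 3 h 25 min + 2 h 15 min = 5 h 40 min.

5 h 40 min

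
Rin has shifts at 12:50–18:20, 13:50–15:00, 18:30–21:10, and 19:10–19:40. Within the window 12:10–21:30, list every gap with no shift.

12:10–12:50, 18:20–18:30, 21:10–21:30

After merging, the occupied span is 12:50–18:20, 18:30–21:10.
Complement within 12:10–21:30: 12:10–12:50, 18:20–18:30, 21:10–21:30.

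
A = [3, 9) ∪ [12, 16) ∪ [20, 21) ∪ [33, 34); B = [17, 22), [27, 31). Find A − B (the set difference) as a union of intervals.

[3, 9) ∪ [12, 16) ∪ [33, 34)

[3, 9) is untouched.
[12, 16) is untouched.
[20, 21) lies entirely inside B → drops out.
[33, 34) is untouched.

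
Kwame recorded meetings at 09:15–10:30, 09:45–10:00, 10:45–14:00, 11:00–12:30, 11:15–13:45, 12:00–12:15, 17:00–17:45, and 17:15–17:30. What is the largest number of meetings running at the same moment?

At 12:00, 4 of the intervals are simultaneously active.
No point has more.

4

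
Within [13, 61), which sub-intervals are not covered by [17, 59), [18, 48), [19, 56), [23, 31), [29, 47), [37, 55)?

Covered (merged): [17, 59).
Uncovered inside [13, 61): [13, 17), [59, 61).

[13, 17) ∪ [59, 61)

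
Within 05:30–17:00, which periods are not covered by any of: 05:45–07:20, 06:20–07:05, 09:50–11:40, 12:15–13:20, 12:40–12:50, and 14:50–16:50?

05:30-05:45, 07:20-09:50, 11:40-12:15, 13:20-14:50, 16:50-17:00

Covered (merged): 05:45-07:20, 09:50-11:40, 12:15-13:20, 14:50-16:50.
Uncovered inside 05:30-17:00: 05:30-05:45, 07:20-09:50, 11:40-12:15, 13:20-14:50, 16:50-17:00.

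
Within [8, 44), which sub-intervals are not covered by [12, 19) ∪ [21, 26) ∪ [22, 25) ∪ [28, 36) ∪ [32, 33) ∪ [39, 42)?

Covered (merged): [12, 19), [21, 26), [28, 36), [39, 42).
Complement within [8, 44): [8, 12), [19, 21), [26, 28), [36, 39), [42, 44).

[8, 12) ∪ [19, 21) ∪ [26, 28) ∪ [36, 39) ∪ [42, 44)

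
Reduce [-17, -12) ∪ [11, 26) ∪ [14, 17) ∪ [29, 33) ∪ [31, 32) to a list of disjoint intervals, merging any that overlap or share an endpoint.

[-17, -12) ∪ [11, 26) ∪ [29, 33)

[11, 26) is disjoint → start new block.
[14, 17) overlaps/touches [11, 26) → extend to [11, 26).
[29, 33) is disjoint → start new block.
[31, 32) overlaps/touches [29, 33) → extend to [29, 33).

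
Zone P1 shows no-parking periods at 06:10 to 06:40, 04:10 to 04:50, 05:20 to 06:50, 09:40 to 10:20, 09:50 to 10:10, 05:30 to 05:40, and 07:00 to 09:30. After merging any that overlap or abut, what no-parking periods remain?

Sort by start: 04:10–04:50, 05:20–06:50, 05:30–05:40, 06:10–06:40, 07:00–09:30, 09:40–10:20, 09:50–10:10.
05:20–06:50 is disjoint → start new block.
05:30–05:40 overlaps/touches 05:20–06:50 → extend to 05:20–06:50.
06:10–06:40 overlaps/touches 05:20–06:50 → extend to 05:20–06:50.
07:00–09:30 is disjoint → start new block.
09:40–10:20 is disjoint → start new block.
09:50–10:10 overlaps/touches 09:40–10:20 → extend to 09:40–10:20.

04:10–04:50, 05:20–06:50, 07:00–09:30, 09:40–10:20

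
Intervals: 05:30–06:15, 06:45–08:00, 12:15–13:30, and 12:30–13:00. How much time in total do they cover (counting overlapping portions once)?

3 h 15 min

Merged: 05:30-06:15, 06:45-08:00, 12:15-13:30.
Lengths: 45 min + 1 h 15 min + 1 h 15 min = 3 h 15 min.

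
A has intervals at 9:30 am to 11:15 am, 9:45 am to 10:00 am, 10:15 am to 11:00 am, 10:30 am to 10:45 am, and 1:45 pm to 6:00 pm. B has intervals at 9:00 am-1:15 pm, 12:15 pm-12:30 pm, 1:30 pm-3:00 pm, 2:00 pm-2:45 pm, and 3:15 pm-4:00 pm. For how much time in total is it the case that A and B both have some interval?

First set merges to 9:30 am–11:15 am, 1:45 pm–6:00 pm.
Second set merges to 9:00 am–1:15 pm, 1:30 pm–3:00 pm, 3:15 pm–4:00 pm.
A ∩ B = 9:30 am–11:15 am, 1:45 pm–3:00 pm, 3:15 pm–4:00 pm.
Total: 1 h 45 min + 1 h 15 min + 45 min = 3 h 45 min.

3 h 45 min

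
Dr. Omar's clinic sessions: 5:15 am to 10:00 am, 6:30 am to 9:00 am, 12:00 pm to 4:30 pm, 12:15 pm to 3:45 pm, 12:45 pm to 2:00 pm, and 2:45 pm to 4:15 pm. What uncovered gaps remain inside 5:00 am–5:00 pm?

The merged coverage is 5:15 am–10:00 am, 12:00 pm–4:30 pm.
Gaps within 5:00 am–5:00 pm: 5:00 am–5:15 am, 10:00 am–12:00 pm, 4:30 pm–5:00 pm.

5:00 am–5:15 am, 10:00 am–12:00 pm, 4:30 pm–5:00 pm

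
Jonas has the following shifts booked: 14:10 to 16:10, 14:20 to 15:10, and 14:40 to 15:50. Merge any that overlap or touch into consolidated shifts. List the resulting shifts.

14:20–15:10 overlaps/touches 14:10–16:10 → extend to 14:10–16:10.
14:40–15:50 overlaps/touches 14:10–16:10 → extend to 14:10–16:10.

14:10–16:10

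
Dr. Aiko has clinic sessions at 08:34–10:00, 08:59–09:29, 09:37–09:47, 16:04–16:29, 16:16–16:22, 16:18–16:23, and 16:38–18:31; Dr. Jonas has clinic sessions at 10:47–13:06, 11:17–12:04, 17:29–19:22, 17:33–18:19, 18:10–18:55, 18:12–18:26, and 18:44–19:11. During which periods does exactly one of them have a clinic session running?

08:34–10:00, 10:47–13:06, 16:04–16:29, 16:38–17:29, 18:31–19:22

A, merged: 08:34–10:00, 16:04–16:29, 16:38–18:31.
B, merged: 10:47–13:06, 17:29–19:22.
A \ B = 08:34–10:00, 16:04–16:29, 16:38–17:29.
B \ A = 10:47–13:06, 18:31–19:22.
Union of the two gives the symmetric difference.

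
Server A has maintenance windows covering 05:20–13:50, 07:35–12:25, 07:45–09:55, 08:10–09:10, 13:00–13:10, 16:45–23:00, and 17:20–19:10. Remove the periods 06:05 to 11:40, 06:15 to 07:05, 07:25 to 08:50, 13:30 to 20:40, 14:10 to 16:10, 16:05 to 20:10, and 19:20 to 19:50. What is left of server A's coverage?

05:20–06:05, 11:40–13:30, 20:40–23:00

A, merged: 05:20–13:50, 16:45–23:00.
B, merged: 06:05–11:40, 13:30–20:40.
05:20–13:50 with B removed leaves 05:20–06:05, 11:40–13:30.
16:45–23:00 with B removed leaves 20:40–23:00.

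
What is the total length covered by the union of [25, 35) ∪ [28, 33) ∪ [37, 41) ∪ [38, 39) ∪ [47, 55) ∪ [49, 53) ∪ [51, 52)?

Merged: [25, 35), [37, 41), [47, 55).
Lengths: 10 + 4 + 8 = 22.

22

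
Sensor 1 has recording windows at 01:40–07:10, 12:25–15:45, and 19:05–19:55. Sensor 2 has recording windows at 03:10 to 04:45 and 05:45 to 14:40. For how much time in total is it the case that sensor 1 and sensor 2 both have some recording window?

5 h 15 min

A ∩ B = 03:10–04:45, 05:45–07:10, 12:25–14:40.
Total: 1 h 35 min + 1 h 25 min + 2 h 15 min = 5 h 15 min.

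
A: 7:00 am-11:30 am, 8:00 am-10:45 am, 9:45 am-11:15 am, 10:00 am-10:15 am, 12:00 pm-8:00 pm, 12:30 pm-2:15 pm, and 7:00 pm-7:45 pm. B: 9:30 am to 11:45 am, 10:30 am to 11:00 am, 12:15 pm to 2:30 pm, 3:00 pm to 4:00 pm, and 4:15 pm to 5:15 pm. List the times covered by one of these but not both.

7:00 am-9:30 am, 11:30 am-11:45 am, 12:00 pm-12:15 pm, 2:30 pm-3:00 pm, 4:00 pm-4:15 pm, 5:15 pm-8:00 pm

Merge the first list: 7:00 am-11:30 am, 12:00 pm-8:00 pm.
Merge the second list: 9:30 am-11:45 am, 12:15 pm-2:30 pm, 3:00 pm-4:00 pm, 4:15 pm-5:15 pm.
A but not B: 7:00 am-9:30 am, 12:00 pm-12:15 pm, 2:30 pm-3:00 pm, 4:00 pm-4:15 pm, 5:15 pm-8:00 pm.
B but not A: 11:30 am-11:45 am.
Combining gives A △ B.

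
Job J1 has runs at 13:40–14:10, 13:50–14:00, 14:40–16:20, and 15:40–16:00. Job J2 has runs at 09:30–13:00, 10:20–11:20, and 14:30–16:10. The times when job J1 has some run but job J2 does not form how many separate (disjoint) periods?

2

Merge the first list: 13:40–14:10, 14:40–16:20.
Merge the second list: 09:30–13:00, 14:30–16:10.
A \ B = 13:40–14:10, 16:10–16:20.
That is 2 disjoint pieces.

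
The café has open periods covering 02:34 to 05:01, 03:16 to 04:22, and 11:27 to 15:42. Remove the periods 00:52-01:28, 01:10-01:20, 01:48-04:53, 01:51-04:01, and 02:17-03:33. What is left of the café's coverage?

04:53–05:01, 11:27–15:42

First set merges to 02:34–05:01, 11:27–15:42.
Second set merges to 00:52–01:28, 01:48–04:53.
02:34–05:01 with B removed leaves 04:53–05:01.
11:27–15:42 is untouched.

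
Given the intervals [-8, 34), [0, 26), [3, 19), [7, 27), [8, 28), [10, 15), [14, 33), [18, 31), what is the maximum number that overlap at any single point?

7

Sweep endpoints in order; track running count of active intervals.
Peak of 7 reached at 14.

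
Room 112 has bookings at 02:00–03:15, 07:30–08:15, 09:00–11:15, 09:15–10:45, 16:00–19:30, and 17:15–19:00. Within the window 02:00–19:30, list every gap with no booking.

03:15–07:30, 08:15–09:00, 11:15–16:00

Covered (merged): 02:00–03:15, 07:30–08:15, 09:00–11:15, 16:00–19:30.
Gaps within 02:00–19:30: 03:15–07:30, 08:15–09:00, 11:15–16:00.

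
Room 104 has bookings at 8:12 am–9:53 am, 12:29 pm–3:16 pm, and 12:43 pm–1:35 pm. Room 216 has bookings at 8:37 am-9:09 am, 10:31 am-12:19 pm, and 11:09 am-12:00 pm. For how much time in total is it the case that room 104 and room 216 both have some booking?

32 min

Merge the first list: 8:12 am–9:53 am, 12:29 pm–3:16 pm.
Merge the second list: 8:37 am–9:09 am, 10:31 am–12:19 pm.
A ∩ B = 8:37 am–9:09 am.
Total: 32 min.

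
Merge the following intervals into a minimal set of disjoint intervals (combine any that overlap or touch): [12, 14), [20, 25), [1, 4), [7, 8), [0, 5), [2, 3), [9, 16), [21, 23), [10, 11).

[0, 5) ∪ [7, 8) ∪ [9, 16) ∪ [20, 25)

Sort by start: [0, 5), [1, 4), [2, 3), [7, 8), [9, 16), [10, 11), [12, 14), [20, 25), [21, 23).
[1, 4) overlaps/touches [0, 5) → extend to [0, 5).
[2, 3) overlaps/touches [0, 5) → extend to [0, 5).
[7, 8) is disjoint → start new block.
[9, 16) is disjoint → start new block.
[10, 11) overlaps/touches [9, 16) → extend to [9, 16).
[12, 14) overlaps/touches [9, 16) → extend to [9, 16).
[20, 25) is disjoint → start new block.
[21, 23) overlaps/touches [20, 25) → extend to [20, 25).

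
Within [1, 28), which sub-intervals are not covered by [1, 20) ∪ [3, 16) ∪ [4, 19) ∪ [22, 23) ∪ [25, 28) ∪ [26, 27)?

The merged coverage is [1, 20), [22, 23), [25, 28).
Complement within [1, 28): [20, 22), [23, 25).

[20, 22) ∪ [23, 25)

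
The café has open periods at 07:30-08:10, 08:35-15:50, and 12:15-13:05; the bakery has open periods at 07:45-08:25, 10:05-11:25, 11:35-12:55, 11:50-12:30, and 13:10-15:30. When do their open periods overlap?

07:45–08:10, 10:05–11:25, 11:35–12:55, 13:10–15:30

First set merges to 07:30–08:10, 08:35–15:50.
Second set merges to 07:45–08:25, 10:05–11:25, 11:35–12:55, 13:10–15:30.
07:30–08:10 ∩ B → 07:45–08:10.
08:35–15:50 ∩ B → 10:05–11:25, 11:35–12:55, 13:10–15:30.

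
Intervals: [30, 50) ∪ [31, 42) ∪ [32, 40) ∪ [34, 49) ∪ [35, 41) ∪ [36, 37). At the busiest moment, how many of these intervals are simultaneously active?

6

Sweep endpoints in order; track running count of active intervals.
Peak of 6 reached at 36.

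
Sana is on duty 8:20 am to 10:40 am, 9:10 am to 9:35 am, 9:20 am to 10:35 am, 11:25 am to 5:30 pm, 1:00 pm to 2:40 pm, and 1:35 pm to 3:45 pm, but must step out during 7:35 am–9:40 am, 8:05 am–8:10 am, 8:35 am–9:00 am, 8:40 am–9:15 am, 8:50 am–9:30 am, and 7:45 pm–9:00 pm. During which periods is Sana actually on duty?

9:40 am–10:40 am, 11:25 am–5:30 pm

Merge the first list: 8:20 am–10:40 am, 11:25 am–5:30 pm.
Merge the second list: 7:35 am–9:40 am, 7:45 pm–9:00 pm.
8:20 am–10:40 am \ B = 9:40 am–10:40 am.
11:25 am–5:30 pm: nothing removed.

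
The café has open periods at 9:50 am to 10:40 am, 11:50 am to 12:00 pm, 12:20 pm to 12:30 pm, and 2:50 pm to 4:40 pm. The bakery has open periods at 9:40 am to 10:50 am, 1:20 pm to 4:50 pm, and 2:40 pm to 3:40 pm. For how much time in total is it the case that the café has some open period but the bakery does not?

Second set merges to 9:40 am-10:50 am, 1:20 pm-4:50 pm.
A \ B = 11:50 am-12:00 pm, 12:20 pm-12:30 pm.
Total: 10 min + 10 min = 20 min.

20 min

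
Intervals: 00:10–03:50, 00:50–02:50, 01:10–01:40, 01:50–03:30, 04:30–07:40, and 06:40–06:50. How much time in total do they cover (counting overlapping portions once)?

Merged: 00:10–03:50, 04:30–07:40.
Lengths: 3 h 40 min + 3 h 10 min = 6 h 50 min.

6 h 50 min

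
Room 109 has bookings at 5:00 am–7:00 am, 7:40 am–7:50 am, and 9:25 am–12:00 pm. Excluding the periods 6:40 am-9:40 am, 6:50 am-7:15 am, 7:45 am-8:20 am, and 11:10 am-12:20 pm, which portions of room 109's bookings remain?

B, merged: 6:40 am-9:40 am, 11:10 am-12:20 pm.
5:00 am-7:00 am with B removed leaves 5:00 am-6:40 am.
7:40 am-7:50 am lies entirely inside B → drops out.
9:25 am-12:00 pm with B removed leaves 9:40 am-11:10 am.

5:00 am-6:40 am, 9:40 am-11:10 am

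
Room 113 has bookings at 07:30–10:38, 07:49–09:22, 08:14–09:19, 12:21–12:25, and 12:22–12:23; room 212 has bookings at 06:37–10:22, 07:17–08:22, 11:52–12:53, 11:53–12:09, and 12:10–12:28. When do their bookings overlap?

07:30–10:22, 12:21–12:25

Merge the first list: 07:30–10:38, 12:21–12:25.
Merge the second list: 06:37–10:22, 11:52–12:53.
07:30–10:38 overlaps B on 07:30–10:22.
12:21–12:25 overlaps B on 12:21–12:25.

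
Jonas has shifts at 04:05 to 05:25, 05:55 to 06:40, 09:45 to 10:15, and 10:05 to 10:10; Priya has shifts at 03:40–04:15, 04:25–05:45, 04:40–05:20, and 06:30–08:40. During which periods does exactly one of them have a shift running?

Merge the first list: 04:05–05:25, 05:55–06:40, 09:45–10:15.
Merge the second list: 03:40–04:15, 04:25–05:45, 06:30–08:40.
Only in the first: 04:15–04:25, 05:55–06:30, 09:45–10:15.
Only in the second: 03:40–04:05, 05:25–05:45, 06:40–08:40.
Together these are the periods covered by exactly one.

03:40–04:05, 04:15–04:25, 05:25–05:45, 05:55–06:30, 06:40–08:40, 09:45–10:15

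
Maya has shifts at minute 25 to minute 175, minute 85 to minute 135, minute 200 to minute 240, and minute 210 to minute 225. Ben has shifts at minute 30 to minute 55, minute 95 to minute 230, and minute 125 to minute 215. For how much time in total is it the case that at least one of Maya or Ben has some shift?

A, merged: minute 25 to minute 175, minute 200 to minute 240.
B, merged: minute 30 to minute 55, minute 95 to minute 230.
A ∪ B = minute 25 to minute 240.
Total: 215 minutes.

215 minutes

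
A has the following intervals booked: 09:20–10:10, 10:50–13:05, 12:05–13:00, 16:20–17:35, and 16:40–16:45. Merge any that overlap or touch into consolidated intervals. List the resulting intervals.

10:50–13:05 is disjoint → start new block.
12:05–13:00 overlaps/touches 10:50–13:05 → extend to 10:50–13:05.
16:20–17:35 is disjoint → start new block.
16:40–16:45 overlaps/touches 16:20–17:35 → extend to 16:20–17:35.

09:20–10:10, 10:50–13:05, 16:20–17:35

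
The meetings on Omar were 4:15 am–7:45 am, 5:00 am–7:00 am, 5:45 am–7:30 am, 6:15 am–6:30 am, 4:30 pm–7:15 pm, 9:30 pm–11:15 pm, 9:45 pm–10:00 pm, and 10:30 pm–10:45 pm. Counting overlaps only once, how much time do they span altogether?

Merged: 4:15 am–7:45 am, 4:30 pm–7:15 pm, 9:30 pm–11:15 pm.
Lengths: 3 h 30 min + 2 h 45 min + 1 h 45 min = 8 h.

8 h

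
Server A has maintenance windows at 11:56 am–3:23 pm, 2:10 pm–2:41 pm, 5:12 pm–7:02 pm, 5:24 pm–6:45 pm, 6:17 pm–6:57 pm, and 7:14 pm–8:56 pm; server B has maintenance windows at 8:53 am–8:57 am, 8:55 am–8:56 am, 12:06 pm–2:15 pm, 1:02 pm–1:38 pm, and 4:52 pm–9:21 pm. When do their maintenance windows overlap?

12:06 pm–2:15 pm, 5:12 pm–7:02 pm, 7:14 pm–8:56 pm

Merge the first list: 11:56 am–3:23 pm, 5:12 pm–7:02 pm, 7:14 pm–8:56 pm.
Merge the second list: 8:53 am–8:57 am, 12:06 pm–2:15 pm, 4:52 pm–9:21 pm.
11:56 am–3:23 pm overlaps B on 12:06 pm–2:15 pm.
5:12 pm–7:02 pm overlaps B on 5:12 pm–7:02 pm.
7:14 pm–8:56 pm overlaps B on 7:14 pm–8:56 pm.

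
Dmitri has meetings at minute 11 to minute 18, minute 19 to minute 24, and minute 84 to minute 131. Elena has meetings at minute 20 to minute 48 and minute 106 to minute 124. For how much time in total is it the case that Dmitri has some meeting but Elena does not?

37 minutes

A \ B = minute 11 to minute 18, minute 19 to minute 20, minute 84 to minute 106, minute 124 to minute 131.
Total: 7 minutes + 1 minute + 22 minutes + 7 minutes = 37 minutes.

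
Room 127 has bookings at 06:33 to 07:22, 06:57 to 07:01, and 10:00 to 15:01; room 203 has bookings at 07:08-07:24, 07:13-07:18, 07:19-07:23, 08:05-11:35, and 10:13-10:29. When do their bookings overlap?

Merge the first list: 06:33–07:22, 10:00–15:01.
Merge the second list: 07:08–07:24, 08:05–11:35.
06:33–07:22 overlaps B on 07:08–07:22.
10:00–15:01 overlaps B on 10:00–11:35.

07:08–07:22, 10:00–11:35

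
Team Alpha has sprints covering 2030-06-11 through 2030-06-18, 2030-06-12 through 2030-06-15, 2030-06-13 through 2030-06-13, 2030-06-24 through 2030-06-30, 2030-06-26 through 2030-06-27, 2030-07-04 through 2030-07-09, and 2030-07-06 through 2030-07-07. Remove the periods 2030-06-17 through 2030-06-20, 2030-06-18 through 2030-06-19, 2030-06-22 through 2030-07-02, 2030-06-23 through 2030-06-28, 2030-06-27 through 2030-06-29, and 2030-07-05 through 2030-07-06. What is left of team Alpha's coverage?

2030-06-11 through 2030-06-16, 2030-07-04 through 2030-07-04, 2030-07-07 through 2030-07-09

A, merged: 2030-06-11 through 2030-06-18, 2030-06-24 through 2030-06-30, 2030-07-04 through 2030-07-09.
B, merged: 2030-06-17 through 2030-06-20, 2030-06-22 through 2030-07-02, 2030-07-05 through 2030-07-06.
2030-06-11 through 2030-06-18 with B removed leaves 2030-06-11 through 2030-06-16.
2030-06-24 through 2030-06-30 lies entirely inside B → drops out.
2030-07-04 through 2030-07-09 with B removed leaves 2030-07-04 through 2030-07-04, 2030-07-07 through 2030-07-09.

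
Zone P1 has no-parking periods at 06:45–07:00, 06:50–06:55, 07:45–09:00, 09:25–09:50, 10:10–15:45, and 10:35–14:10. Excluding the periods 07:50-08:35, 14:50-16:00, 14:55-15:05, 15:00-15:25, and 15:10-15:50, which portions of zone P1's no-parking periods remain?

A, merged: 06:45–07:00, 07:45–09:00, 09:25–09:50, 10:10–15:45.
B, merged: 07:50–08:35, 14:50–16:00.
06:45–07:00: nothing removed.
07:45–09:00 \ B = 07:45–07:50, 08:35–09:00.
09:25–09:50: nothing removed.
10:10–15:45 \ B = 10:10–14:50.

06:45–07:00, 07:45–07:50, 08:35–09:00, 09:25–09:50, 10:10–14:50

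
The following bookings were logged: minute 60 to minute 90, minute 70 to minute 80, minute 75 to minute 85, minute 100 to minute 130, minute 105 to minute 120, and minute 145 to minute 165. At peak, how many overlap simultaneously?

3

Walk the sorted start/end points keeping a running depth.
The depth first hits 3 at minute 75.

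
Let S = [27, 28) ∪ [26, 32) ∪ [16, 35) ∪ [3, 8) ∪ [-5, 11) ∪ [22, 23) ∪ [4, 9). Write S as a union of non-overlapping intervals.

Sort by start: [-5, 11), [3, 8), [4, 9), [16, 35), [22, 23), [26, 32), [27, 28).
[3, 8) overlaps/touches [-5, 11) → extend to [-5, 11).
[4, 9) overlaps/touches [-5, 11) → extend to [-5, 11).
[16, 35) is disjoint → start new block.
[22, 23) overlaps/touches [16, 35) → extend to [16, 35).
[26, 32) overlaps/touches [16, 35) → extend to [16, 35).
[27, 28) overlaps/touches [16, 35) → extend to [16, 35).

[-5, 11) ∪ [16, 35)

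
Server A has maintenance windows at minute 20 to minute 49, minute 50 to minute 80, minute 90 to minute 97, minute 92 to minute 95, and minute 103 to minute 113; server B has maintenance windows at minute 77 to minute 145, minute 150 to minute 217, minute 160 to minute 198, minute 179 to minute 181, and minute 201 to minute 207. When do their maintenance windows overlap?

minute 77 to minute 80, minute 90 to minute 97, minute 103 to minute 113

A, merged: minute 20 to minute 49, minute 50 to minute 80, minute 90 to minute 97, minute 103 to minute 113.
B, merged: minute 77 to minute 145, minute 150 to minute 217.
minute 20 to minute 49 meets no B interval.
minute 50 to minute 80 ∩ B → minute 77 to minute 80.
minute 90 to minute 97 ∩ B → minute 90 to minute 97.
minute 103 to minute 113 ∩ B → minute 103 to minute 113.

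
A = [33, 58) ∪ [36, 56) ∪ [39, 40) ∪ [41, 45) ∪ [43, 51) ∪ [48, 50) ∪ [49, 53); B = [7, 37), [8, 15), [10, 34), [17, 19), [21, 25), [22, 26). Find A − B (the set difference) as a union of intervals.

A, merged: [33, 58).
B, merged: [7, 37).
[33, 58) minus B → [37, 58).

[37, 58)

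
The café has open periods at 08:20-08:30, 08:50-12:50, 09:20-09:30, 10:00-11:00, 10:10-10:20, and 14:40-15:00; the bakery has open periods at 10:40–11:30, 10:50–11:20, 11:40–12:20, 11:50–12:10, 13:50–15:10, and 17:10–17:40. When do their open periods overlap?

Merge the first list: 08:20–08:30, 08:50–12:50, 14:40–15:00.
Merge the second list: 10:40–11:30, 11:40–12:20, 13:50–15:10, 17:10–17:40.
08:20–08:30 meets no B interval.
08:50–12:50 ∩ B → 10:40–11:30, 11:40–12:20.
14:40–15:00 ∩ B → 14:40–15:00.

10:40–11:30, 11:40–12:20, 14:40–15:00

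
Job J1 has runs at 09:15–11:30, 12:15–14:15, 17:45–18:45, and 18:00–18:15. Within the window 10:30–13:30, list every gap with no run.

Covered (merged): 09:15–11:30, 12:15–14:15, 17:45–18:45.
Uncovered inside 10:30–13:30: 11:30–12:15.

11:30–12:15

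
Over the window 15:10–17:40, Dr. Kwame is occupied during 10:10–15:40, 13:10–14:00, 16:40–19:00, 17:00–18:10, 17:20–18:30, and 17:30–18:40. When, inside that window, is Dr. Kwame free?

Covered (merged): 10:10-15:40, 16:40-19:00.
Uncovered inside 15:10-17:40: 15:40-16:40.

15:40-16:40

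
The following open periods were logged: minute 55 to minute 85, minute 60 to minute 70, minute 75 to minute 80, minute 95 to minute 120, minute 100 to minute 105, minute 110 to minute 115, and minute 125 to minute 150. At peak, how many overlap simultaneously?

Walk the sorted start/end points keeping a running depth.
The depth first hits 2 at minute 60.

2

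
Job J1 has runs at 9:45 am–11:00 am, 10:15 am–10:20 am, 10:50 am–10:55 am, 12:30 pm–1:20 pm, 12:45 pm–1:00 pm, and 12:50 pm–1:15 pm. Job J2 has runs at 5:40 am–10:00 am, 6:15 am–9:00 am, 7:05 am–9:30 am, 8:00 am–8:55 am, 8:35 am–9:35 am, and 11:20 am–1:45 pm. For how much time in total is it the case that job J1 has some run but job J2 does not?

A, merged: 9:45 am–11:00 am, 12:30 pm–1:20 pm.
B, merged: 5:40 am–10:00 am, 11:20 am–1:45 pm.
A \ B = 10:00 am–11:00 am.
Total: 1 h.

1 h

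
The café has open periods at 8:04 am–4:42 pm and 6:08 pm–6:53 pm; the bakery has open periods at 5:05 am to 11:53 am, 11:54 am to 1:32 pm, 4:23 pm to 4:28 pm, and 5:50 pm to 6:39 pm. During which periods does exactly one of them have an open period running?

5:05 am–8:04 am, 11:53 am–11:54 am, 1:32 pm–4:23 pm, 4:28 pm–4:42 pm, 5:50 pm–6:08 pm, 6:39 pm–6:53 pm

A \ B = 11:53 am–11:54 am, 1:32 pm–4:23 pm, 4:28 pm–4:42 pm, 6:39 pm–6:53 pm.
B \ A = 5:05 am–8:04 am, 5:50 pm–6:08 pm.
Union of the two gives the symmetric difference.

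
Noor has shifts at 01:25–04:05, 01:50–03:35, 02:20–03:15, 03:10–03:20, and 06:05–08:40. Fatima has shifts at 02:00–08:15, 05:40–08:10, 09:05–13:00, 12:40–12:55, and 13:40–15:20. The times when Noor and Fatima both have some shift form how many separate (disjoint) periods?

Merge the first list: 01:25-04:05, 06:05-08:40.
Merge the second list: 02:00-08:15, 09:05-13:00, 13:40-15:20.
A ∩ B = 02:00-04:05, 06:05-08:15.
That is 2 disjoint pieces.

2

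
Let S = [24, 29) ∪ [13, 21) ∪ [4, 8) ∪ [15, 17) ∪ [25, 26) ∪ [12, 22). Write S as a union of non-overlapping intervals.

[4, 8) ∪ [12, 22) ∪ [24, 29)

Sort by start: [4, 8), [12, 22), [13, 21), [15, 17), [24, 29), [25, 26).
[12, 22) is disjoint → start new block.
[13, 21) overlaps/touches [12, 22) → extend to [12, 22).
[15, 17) overlaps/touches [12, 22) → extend to [12, 22).
[24, 29) is disjoint → start new block.
[25, 26) overlaps/touches [24, 29) → extend to [24, 29).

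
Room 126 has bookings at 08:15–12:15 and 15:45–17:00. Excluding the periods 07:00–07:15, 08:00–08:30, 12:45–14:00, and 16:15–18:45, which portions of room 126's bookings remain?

08:30–12:15, 15:45–16:15

08:15–12:15 minus B → 08:30–12:15.
15:45–17:00 minus B → 15:45–16:15.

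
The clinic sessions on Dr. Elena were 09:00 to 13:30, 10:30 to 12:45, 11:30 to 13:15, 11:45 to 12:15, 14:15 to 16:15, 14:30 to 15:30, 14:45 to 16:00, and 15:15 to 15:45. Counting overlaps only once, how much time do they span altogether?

Merged: 09:00-13:30, 14:15-16:15.
Lengths: 4 h 30 min + 2 h = 6 h 30 min.

6 h 30 min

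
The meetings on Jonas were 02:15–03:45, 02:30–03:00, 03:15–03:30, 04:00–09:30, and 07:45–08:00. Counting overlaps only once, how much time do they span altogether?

7 h

Merged: 02:15–03:45, 04:00–09:30.
Lengths: 1 h 30 min + 5 h 30 min = 7 h.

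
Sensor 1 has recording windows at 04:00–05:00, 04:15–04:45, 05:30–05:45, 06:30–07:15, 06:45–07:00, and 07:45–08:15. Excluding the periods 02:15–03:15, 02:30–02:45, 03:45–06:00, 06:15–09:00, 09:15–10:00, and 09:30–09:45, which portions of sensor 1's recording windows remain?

none

A, merged: 04:00-05:00, 05:30-05:45, 06:30-07:15, 07:45-08:15.
B, merged: 02:15-03:15, 03:45-06:00, 06:15-09:00, 09:15-10:00.
04:00-05:00: entirely removed.
05:30-05:45: entirely removed.
06:30-07:15: entirely removed.
07:45-08:15: entirely removed.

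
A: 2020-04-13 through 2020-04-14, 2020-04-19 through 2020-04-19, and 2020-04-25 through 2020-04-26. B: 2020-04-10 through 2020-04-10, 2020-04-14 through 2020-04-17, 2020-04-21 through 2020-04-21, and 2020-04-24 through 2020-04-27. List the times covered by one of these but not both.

2020-04-10 through 2020-04-10, 2020-04-13 through 2020-04-13, 2020-04-15 through 2020-04-17, 2020-04-19 through 2020-04-19, 2020-04-21 through 2020-04-21, 2020-04-24 through 2020-04-24, 2020-04-27 through 2020-04-27

Only in the first: 2020-04-13 through 2020-04-13, 2020-04-19 through 2020-04-19.
Only in the second: 2020-04-10 through 2020-04-10, 2020-04-15 through 2020-04-17, 2020-04-21 through 2020-04-21, 2020-04-24 through 2020-04-24, 2020-04-27 through 2020-04-27.
Together these are the periods covered by exactly one.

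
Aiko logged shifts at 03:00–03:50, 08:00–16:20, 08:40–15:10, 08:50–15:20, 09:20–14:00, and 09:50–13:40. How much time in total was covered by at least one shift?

9 h 10 min

Merged: 03:00–03:50, 08:00–16:20.
Lengths: 50 min + 8 h 20 min = 9 h 10 min.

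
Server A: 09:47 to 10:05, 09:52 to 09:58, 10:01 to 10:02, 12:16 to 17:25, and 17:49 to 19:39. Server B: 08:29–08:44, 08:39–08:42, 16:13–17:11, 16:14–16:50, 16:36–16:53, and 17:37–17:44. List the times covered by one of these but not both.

Merge the first list: 09:47–10:05, 12:16–17:25, 17:49–19:39.
Merge the second list: 08:29–08:44, 16:13–17:11, 17:37–17:44.
A \ B = 09:47–10:05, 12:16–16:13, 17:11–17:25, 17:49–19:39.
B \ A = 08:29–08:44, 17:37–17:44.
Union of the two gives the symmetric difference.

08:29–08:44, 09:47–10:05, 12:16–16:13, 17:11–17:25, 17:37–17:44, 17:49–19:39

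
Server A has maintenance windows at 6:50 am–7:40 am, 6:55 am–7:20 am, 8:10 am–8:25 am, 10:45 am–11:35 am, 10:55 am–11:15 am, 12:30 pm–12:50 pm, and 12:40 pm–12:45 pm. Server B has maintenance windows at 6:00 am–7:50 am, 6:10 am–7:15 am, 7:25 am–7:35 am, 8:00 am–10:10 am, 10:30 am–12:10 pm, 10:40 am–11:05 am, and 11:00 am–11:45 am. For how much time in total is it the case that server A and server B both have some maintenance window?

1 h 55 min

A, merged: 6:50 am-7:40 am, 8:10 am-8:25 am, 10:45 am-11:35 am, 12:30 pm-12:50 pm.
B, merged: 6:00 am-7:50 am, 8:00 am-10:10 am, 10:30 am-12:10 pm.
A ∩ B = 6:50 am-7:40 am, 8:10 am-8:25 am, 10:45 am-11:35 am.
Total: 50 min + 15 min + 50 min = 1 h 55 min.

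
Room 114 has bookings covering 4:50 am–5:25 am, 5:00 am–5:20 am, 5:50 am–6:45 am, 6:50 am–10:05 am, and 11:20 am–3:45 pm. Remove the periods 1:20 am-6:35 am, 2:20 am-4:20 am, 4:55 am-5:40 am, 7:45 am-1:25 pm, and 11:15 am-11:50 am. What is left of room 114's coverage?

Merge the first list: 4:50 am–5:25 am, 5:50 am–6:45 am, 6:50 am–10:05 am, 11:20 am–3:45 pm.
Merge the second list: 1:20 am–6:35 am, 7:45 am–1:25 pm.
4:50 am–5:25 am: fully covered by B → removed.
5:50 am–6:45 am minus B → 6:35 am–6:45 am.
6:50 am–10:05 am minus B → 6:50 am–7:45 am.
11:20 am–3:45 pm minus B → 1:25 pm–3:45 pm.

6:35 am–6:45 am, 6:50 am–7:45 am, 1:25 pm–3:45 pm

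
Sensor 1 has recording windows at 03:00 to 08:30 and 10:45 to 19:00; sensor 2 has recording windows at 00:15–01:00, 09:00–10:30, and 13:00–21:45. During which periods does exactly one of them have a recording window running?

00:15–01:00, 03:00–08:30, 09:00–10:30, 10:45–13:00, 19:00–21:45

Only in the first: 03:00–08:30, 10:45–13:00.
Only in the second: 00:15–01:00, 09:00–10:30, 19:00–21:45.
Together these are the periods covered by exactly one.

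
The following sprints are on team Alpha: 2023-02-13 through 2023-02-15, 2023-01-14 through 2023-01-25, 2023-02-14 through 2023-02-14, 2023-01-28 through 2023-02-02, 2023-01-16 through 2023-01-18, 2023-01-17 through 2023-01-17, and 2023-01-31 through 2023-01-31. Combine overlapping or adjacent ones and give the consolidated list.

Sort by start: 2023-01-14 through 2023-01-25, 2023-01-16 through 2023-01-18, 2023-01-17 through 2023-01-17, 2023-01-28 through 2023-02-02, 2023-01-31 through 2023-01-31, 2023-02-13 through 2023-02-15, 2023-02-14 through 2023-02-14.
2023-01-16 through 2023-01-18 overlaps/touches 2023-01-14 through 2023-01-25 → extend to 2023-01-14 through 2023-01-25.
2023-01-17 through 2023-01-17 overlaps/touches 2023-01-14 through 2023-01-25 → extend to 2023-01-14 through 2023-01-25.
2023-01-28 through 2023-02-02 is disjoint → start new block.
2023-01-31 through 2023-01-31 overlaps/touches 2023-01-28 through 2023-02-02 → extend to 2023-01-28 through 2023-02-02.
2023-02-13 through 2023-02-15 is disjoint → start new block.
2023-02-14 through 2023-02-14 overlaps/touches 2023-02-13 through 2023-02-15 → extend to 2023-02-13 through 2023-02-15.

2023-01-14 through 2023-01-25, 2023-01-28 through 2023-02-02, 2023-02-13 through 2023-02-15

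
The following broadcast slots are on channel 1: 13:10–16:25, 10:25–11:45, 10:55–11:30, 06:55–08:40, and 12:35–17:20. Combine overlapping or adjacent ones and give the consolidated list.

06:55–08:40, 10:25–11:45, 12:35–17:20

Sort by start: 06:55–08:40, 10:25–11:45, 10:55–11:30, 12:35–17:20, 13:10–16:25.
10:25–11:45 is disjoint → start new block.
10:55–11:30 overlaps/touches 10:25–11:45 → extend to 10:25–11:45.
12:35–17:20 is disjoint → start new block.
13:10–16:25 overlaps/touches 12:35–17:20 → extend to 12:35–17:20.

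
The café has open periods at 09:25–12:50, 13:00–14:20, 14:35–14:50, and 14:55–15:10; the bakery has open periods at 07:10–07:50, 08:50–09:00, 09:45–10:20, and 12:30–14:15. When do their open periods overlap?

09:45–10:20, 12:30–12:50, 13:00–14:15

09:25–12:50 meets the second set on 09:45–10:20, 12:30–12:50.
13:00–14:20 meets the second set on 13:00–14:15.
14:35–14:50: no overlap with the second set.
14:55–15:10: no overlap with the second set.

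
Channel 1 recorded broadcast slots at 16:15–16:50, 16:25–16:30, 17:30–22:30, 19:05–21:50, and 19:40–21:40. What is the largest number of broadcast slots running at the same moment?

3

Sweep endpoints in order; track running count of active intervals.
Peak of 3 reached at 19:40.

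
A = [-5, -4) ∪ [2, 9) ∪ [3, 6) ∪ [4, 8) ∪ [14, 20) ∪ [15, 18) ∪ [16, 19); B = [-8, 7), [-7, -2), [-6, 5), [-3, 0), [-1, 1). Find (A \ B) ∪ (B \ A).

[-8, -5) ∪ [-4, 2) ∪ [7, 9) ∪ [14, 20)

First set merges to [-5, -4), [2, 9), [14, 20).
Second set merges to [-8, 7).
A but not B: [7, 9), [14, 20).
B but not A: [-8, -5), [-4, 2).
Combining gives A △ B.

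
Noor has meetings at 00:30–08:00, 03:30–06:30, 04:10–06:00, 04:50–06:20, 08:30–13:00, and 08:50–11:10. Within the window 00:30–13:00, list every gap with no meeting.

The merged coverage is 00:30-08:00, 08:30-13:00.
Uncovered inside 00:30-13:00: 08:00-08:30.

08:00-08:30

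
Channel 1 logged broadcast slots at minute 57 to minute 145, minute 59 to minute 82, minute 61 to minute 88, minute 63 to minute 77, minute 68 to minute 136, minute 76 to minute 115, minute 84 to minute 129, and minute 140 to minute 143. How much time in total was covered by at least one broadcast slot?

88 minutes

Merged: minute 57 to minute 145.
Length: 88 minutes.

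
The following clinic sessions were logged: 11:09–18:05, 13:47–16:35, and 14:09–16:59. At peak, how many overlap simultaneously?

Walk the sorted start/end points keeping a running depth.
The depth first hits 3 at 14:09.

3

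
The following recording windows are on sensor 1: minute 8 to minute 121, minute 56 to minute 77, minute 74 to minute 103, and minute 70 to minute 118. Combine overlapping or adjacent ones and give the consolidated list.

Sort by start: minute 8 to minute 121, minute 56 to minute 77, minute 70 to minute 118, minute 74 to minute 103.
minute 56 to minute 77 overlaps/touches minute 8 to minute 121 → extend to minute 8 to minute 121.
minute 70 to minute 118 overlaps/touches minute 8 to minute 121 → extend to minute 8 to minute 121.
minute 74 to minute 103 overlaps/touches minute 8 to minute 121 → extend to minute 8 to minute 121.

minute 8 to minute 121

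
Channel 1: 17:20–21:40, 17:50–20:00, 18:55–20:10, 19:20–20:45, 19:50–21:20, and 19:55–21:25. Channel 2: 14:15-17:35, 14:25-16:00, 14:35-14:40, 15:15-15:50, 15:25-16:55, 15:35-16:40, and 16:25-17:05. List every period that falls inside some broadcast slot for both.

First set merges to 17:20–21:40.
Second set merges to 14:15–17:35.
17:20–21:40 overlaps B on 17:20–17:35.

17:20–17:35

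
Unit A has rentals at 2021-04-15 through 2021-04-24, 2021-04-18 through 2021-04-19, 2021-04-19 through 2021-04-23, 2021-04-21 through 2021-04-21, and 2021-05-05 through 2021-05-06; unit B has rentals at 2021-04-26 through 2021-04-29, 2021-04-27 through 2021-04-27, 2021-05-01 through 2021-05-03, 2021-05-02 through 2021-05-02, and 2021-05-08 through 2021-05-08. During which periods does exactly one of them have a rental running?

First set merges to 2021-04-15 through 2021-04-24, 2021-05-05 through 2021-05-06.
Second set merges to 2021-04-26 through 2021-04-29, 2021-05-01 through 2021-05-03, 2021-05-08 through 2021-05-08.
A but not B: 2021-04-15 through 2021-04-24, 2021-05-05 through 2021-05-06.
B but not A: 2021-04-26 through 2021-04-29, 2021-05-01 through 2021-05-03, 2021-05-08 through 2021-05-08.
Combining gives A △ B.

2021-04-15 through 2021-04-24, 2021-04-26 through 2021-04-29, 2021-05-01 through 2021-05-03, 2021-05-05 through 2021-05-06, 2021-05-08 through 2021-05-08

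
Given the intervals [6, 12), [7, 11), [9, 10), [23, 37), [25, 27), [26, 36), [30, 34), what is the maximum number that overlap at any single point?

3

Walk the sorted start/end points keeping a running depth.
The depth first hits 3 at 9.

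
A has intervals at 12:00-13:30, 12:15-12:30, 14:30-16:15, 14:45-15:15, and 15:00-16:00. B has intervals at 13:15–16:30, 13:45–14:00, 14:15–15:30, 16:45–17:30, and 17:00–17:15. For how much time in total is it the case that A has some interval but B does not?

1 h 15 min

Merge the first list: 12:00–13:30, 14:30–16:15.
Merge the second list: 13:15–16:30, 16:45–17:30.
A \ B = 12:00–13:15.
Total: 1 h 15 min.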